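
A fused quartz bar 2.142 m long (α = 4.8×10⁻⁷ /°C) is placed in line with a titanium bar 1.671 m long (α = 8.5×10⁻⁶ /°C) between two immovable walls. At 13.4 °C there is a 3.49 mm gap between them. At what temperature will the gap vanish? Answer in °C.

T = 243 °C

Gap closes when ΔL₁ + ΔL₂ = 3.49 mm = 3.49×10⁻³ m
(α₁L₁ + α₂L₂)ΔT = g
α₁L₁ + α₂L₂ = 4.8×10⁻⁷×2.142 + 8.5×10⁻⁶×1.671 = 1.523166×10⁻⁵ m/K
ΔT = 3.49×10⁻³ / 1.523166×10⁻⁵ = 229.13 K
T = 13.4 + 229.13 = 242.53 °C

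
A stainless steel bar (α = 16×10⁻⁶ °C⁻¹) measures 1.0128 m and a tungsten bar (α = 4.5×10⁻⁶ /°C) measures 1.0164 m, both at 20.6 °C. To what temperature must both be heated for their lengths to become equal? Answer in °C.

L₁(1 + α₁ΔT) = L₂(1 + α₂ΔT) ⇒ ΔT = (L₂ − L₁)/(α₁L₁ − α₂L₂)
L₂ − L₁ = 1.0164 − 1.0128 = 3.60×10⁻³ m
α₁L₁ − α₂L₂ = 16×10⁻⁶×1.0128 − 4.5×10⁻⁶×1.0164 = 1.1631×10⁻⁵ m/K
ΔT = 3.60×10⁻³ / 1.1631×10⁻⁵ = 309.518 K
T = 20.6 + 309.518 = 330.118 °C

T = 330.1 °C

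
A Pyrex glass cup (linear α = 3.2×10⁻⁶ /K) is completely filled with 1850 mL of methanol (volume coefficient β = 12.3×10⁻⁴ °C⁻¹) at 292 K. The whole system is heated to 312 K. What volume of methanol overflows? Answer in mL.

45.2 mL

The cup also expands: β_container ≈ 3α = 9.6×10⁻⁶ /K
Net overflow = V₀(β_liq − 3α_cont)ΔT
β − 3α = 1.23×10⁻³ − 9.6×10⁻⁶ = 1.2204×10⁻³ /K; ΔT = 20 K
ΔV = 1850 × 1.2204×10⁻³ × 20 = 45.2 mL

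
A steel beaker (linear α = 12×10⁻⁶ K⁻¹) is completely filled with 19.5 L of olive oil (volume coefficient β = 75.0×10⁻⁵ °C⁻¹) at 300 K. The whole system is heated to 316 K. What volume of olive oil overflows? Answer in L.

0.223 L

The beaker also expands: β_container ≈ 3α = 3.6×10⁻⁵ /K
Net overflow = V₀(β_liq − 3α_cont)ΔT
β − 3α = 7.50×10⁻⁴ − 3.6×10⁻⁵ = 7.14×10⁻⁴ /K; ΔT = 16 K
ΔV = 19.5 × 7.14×10⁻⁴ × 16 = 0.223 L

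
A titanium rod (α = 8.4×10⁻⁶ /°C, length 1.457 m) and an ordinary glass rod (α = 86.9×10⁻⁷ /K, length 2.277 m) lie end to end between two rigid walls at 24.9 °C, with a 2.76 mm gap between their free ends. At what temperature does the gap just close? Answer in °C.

Gap closes when ΔL₁ + ΔL₂ = 2.76 mm = 2.76×10⁻³ m
(α₁L₁ + α₂L₂)ΔT = g
α₁L₁ + α₂L₂ = 8.4×10⁻⁶×1.457 + 86.9×10⁻⁷×2.277 = 3.202593×10⁻⁵ m/K
ΔT = 2.76×10⁻³ / 3.202593×10⁻⁵ = 86.18 K
T = 24.9 + 86.18 = 111.08 °C

T = 111 °C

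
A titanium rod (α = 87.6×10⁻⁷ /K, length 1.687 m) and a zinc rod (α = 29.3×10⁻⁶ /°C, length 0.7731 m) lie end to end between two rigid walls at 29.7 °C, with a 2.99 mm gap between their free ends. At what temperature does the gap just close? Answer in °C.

α₁L₁ = 1.477812×10⁻⁵ m/K, α₂L₂ = 2.265183×10⁻⁵ m/K → total 3.742995×10⁻⁵ m/K
ΔT = g/(α₁L₁+α₂L₂) = 2.99×10⁻³ / 3.742995×10⁻⁵ = 79.88 K
T = 29.7 + 79.88 = 109.58 °C

T = 110 °C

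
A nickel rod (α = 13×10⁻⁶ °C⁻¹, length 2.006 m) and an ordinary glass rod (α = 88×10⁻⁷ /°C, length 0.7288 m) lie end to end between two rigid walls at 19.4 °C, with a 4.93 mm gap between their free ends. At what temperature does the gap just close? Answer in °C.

α₁L₁ = 2.6078×10⁻⁵ m/K, α₂L₂ = 6.41344×10⁻⁶ m/K → total 3.249144×10⁻⁵ m/K
ΔT = g/(α₁L₁+α₂L₂) = 4.93×10⁻³ / 3.249144×10⁻⁵ = 151.73 K
T = 19.4 + 151.73 = 171.13 °C

T = 171 °C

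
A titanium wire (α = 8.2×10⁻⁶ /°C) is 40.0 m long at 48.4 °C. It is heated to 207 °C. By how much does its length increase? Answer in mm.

ΔL = 52.0 mm

|ΔT| = |207 − 48.4| = 158.6 K
ΔL = αL₀ΔT = (8.2×10⁻⁶)(40.0)(158.6) = 5.20×10⁻² m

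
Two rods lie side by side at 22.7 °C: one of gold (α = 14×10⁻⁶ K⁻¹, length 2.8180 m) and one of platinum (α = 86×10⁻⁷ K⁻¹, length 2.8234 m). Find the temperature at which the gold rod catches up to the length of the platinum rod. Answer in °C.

T = 378.6 °C

Equal length when α₁L₁ΔT − α₂L₂ΔT = L₂ − L₁ = 5.40×10⁻³ m
α₁L₁ = 3.9452×10⁻⁵, α₂L₂ = 2.428124×10⁻⁵ → Δ(αL) = 1.517076×10⁻⁵ m/K
ΔT = 5.40×10⁻³ / 1.517076×10⁻⁵ = 355.948 K, so T = 22.7 + 355.948 = 378.648 °C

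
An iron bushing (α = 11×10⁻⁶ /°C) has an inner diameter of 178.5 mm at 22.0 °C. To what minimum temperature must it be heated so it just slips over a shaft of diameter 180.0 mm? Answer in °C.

Required Δd = 180.0 − 178.5 = 1.5 mm
Δd = αd₀ΔT ⇒ ΔT = Δd/(αd₀) = 1.5 / (11×10⁻⁶ × 178.5) = 763.94 K
T_min = 22.0 + 763.94 = 785.94 °C

T = 786 °C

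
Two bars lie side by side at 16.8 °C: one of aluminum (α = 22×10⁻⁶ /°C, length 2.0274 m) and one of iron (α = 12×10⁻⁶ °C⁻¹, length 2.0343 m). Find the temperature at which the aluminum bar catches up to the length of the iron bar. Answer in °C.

T = 358.5 °C

L₁(1 + α₁ΔT) = L₂(1 + α₂ΔT) ⇒ ΔT = (L₂ − L₁)/(α₁L₁ − α₂L₂)
L₂ − L₁ = 2.0343 − 2.0274 = 6.90×10⁻³ m
α₁L₁ − α₂L₂ = 22×10⁻⁶×2.0274 − 12×10⁻⁶×2.0343 = 2.01912×10⁻⁵ m/K
ΔT = 6.90×10⁻³ / 2.01912×10⁻⁵ = 341.733 K
T = 16.8 + 341.733 = 358.533 °C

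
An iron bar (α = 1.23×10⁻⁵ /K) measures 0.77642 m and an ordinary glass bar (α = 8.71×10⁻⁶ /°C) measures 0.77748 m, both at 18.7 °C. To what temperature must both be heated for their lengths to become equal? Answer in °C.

Equal length when α₁L₁ΔT − α₂L₂ΔT = L₂ − L₁ = 1.06×10⁻³ m
α₁L₁ = 9.549966×10⁻⁶, α₂L₂ = 6.7718508×10⁻⁶ → Δ(αL) = 2.7781152×10⁻⁶ m/K
ΔT = 1.06×10⁻³ / 2.7781152×10⁻⁶ = 381.554 K, so T = 18.7 + 381.554 = 400.254 °C

T = 400.3 °C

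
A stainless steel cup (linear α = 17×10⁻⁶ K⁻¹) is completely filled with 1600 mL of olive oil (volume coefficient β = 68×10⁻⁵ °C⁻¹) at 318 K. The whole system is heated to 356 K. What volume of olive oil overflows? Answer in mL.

38.2 mL

The cup also expands: β_container ≈ 3α = 5.1×10⁻⁵ /K
Net overflow = V₀(β_liq − 3α_cont)ΔT
β − 3α = 6.80×10⁻⁴ − 5.1×10⁻⁵ = 6.29×10⁻⁴ /K; ΔT = 38 K
ΔV = 1600 × 6.29×10⁻⁴ × 38 = 38.2 mL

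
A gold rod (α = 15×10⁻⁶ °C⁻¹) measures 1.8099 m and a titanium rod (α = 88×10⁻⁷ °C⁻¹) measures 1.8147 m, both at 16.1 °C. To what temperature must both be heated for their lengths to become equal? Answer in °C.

T = 445.5 °C

Equal length when α₁L₁ΔT − α₂L₂ΔT = L₂ − L₁ = 4.80×10⁻³ m
α₁L₁ = 2.71485×10⁻⁵, α₂L₂ = 1.596936×10⁻⁵ → Δ(αL) = 1.117914×10⁻⁵ m/K
ΔT = 4.80×10⁻³ / 1.117914×10⁻⁵ = 429.371 K, so T = 16.1 + 429.371 = 445.471 °C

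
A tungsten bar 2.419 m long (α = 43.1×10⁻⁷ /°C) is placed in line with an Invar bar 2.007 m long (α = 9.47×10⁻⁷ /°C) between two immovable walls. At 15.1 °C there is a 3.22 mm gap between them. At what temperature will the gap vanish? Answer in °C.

T = 276 °C

α₁L₁ = 1.042589×10⁻⁵ m/K, α₂L₂ = 1.900629×10⁻⁶ m/K → total 1.2326519×10⁻⁵ m/K
ΔT = g/(α₁L₁+α₂L₂) = 3.22×10⁻³ / 1.2326519×10⁻⁵ = 261.23 K
T = 15.1 + 261.23 = 276.33 °C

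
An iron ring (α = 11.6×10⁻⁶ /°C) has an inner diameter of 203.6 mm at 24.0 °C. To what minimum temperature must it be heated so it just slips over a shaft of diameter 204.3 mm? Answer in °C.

Required Δd = 204.3 − 203.6 = 0.7 mm
Δd = αd₀ΔT ⇒ ΔT = Δd/(αd₀) = 0.7 / (11.6×10⁻⁶ × 203.6) = 296.39 K
T_min = 24.0 + 296.39 = 320.39 °C

T = 320 °C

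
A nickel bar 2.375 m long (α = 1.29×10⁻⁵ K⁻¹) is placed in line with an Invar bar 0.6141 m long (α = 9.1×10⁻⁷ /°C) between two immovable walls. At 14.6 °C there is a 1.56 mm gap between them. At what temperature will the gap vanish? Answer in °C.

T = 64.6 °C

α₁L₁ = 3.06375×10⁻⁵ m/K, α₂L₂ = 5.58831×10⁻⁷ m/K → total 3.1196331×10⁻⁵ m/K
ΔT = g/(α₁L₁+α₂L₂) = 1.56×10⁻³ / 3.1196331×10⁻⁵ = 50.006 K
T = 14.6 + 50.006 = 64.606 °C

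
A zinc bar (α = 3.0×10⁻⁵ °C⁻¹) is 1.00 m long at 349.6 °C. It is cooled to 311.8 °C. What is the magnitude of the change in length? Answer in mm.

ΔL = 1.13 mm

|ΔT| = |311.8 − 349.6| = 37.8 K
ΔL = αL₀ΔT = (3.0×10⁻⁵)(1.00)(37.8) = 1.13×10⁻³ m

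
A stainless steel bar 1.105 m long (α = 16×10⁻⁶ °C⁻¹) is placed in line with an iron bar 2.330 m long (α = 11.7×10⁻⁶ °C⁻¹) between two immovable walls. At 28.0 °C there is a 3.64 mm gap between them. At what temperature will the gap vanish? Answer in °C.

Gap closes when ΔL₁ + ΔL₂ = 3.64 mm = 3.64×10⁻³ m
(α₁L₁ + α₂L₂)ΔT = g
α₁L₁ + α₂L₂ = 16×10⁻⁶×1.105 + 11.7×10⁻⁶×2.330 = 4.4941×10⁻⁵ m/K
ΔT = 3.64×10⁻³ / 4.4941×10⁻⁵ = 81.00 K
T = 28.0 + 81.00 = 109.00 °C

T = 109 °C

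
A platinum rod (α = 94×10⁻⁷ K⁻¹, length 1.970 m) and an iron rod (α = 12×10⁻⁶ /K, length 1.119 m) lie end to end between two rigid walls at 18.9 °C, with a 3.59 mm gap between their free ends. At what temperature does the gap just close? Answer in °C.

Gap closes when ΔL₁ + ΔL₂ = 3.59 mm = 3.59×10⁻³ m
(α₁L₁ + α₂L₂)ΔT = g
α₁L₁ + α₂L₂ = 94×10⁻⁷×1.970 + 12×10⁻⁶×1.119 = 3.1946×10⁻⁵ m/K
ΔT = 3.59×10⁻³ / 3.1946×10⁻⁵ = 112.38 K
T = 18.9 + 112.38 = 131.28 °C

T = 131 °C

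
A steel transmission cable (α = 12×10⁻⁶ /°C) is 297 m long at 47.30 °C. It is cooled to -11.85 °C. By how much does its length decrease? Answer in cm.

|ΔT| = |-11.85 − 47.30| = 59.15 K
ΔL = αL₀ΔT = (12×10⁻⁶)(297)(59.15) = 2.11×10⁻¹ m

ΔL = 21.1 cm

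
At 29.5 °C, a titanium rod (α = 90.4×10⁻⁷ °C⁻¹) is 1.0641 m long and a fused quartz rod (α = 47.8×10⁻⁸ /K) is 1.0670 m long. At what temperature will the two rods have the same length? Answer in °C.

Equal length when α₁L₁ΔT − α₂L₂ΔT = L₂ − L₁ = 2.90×10⁻³ m
α₁L₁ = 9.619464×10⁻⁶, α₂L₂ = 5.10026×10⁻⁷ → Δ(αL) = 9.109438×10⁻⁶ m/K
ΔT = 2.90×10⁻³ / 9.109438×10⁻⁶ = 318.351 K, so T = 29.5 + 318.351 = 347.851 °C

T = 347.9 °C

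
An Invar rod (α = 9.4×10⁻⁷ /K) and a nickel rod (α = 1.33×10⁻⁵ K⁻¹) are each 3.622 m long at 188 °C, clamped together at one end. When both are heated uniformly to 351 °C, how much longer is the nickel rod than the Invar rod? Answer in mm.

7.30 mm

ΔT = 163 K
Invar: ΔL = 9.4×10⁻⁷ × 3.622 m × 163 = 5.5496×10⁻⁴ m = 0.55496 mm
nickel: ΔL = 1.33×10⁻⁵ × 3.622 m × 163 = 7.8521×10⁻³ m = 7.8521 mm
difference = 7.8521 − 0.55496 = 7.29714 mm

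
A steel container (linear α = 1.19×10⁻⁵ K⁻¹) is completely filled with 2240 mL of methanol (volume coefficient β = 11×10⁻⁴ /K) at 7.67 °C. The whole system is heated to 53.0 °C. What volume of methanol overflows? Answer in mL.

The container also expands: β_container ≈ 3α = 3.57×10⁻⁵ /K
Net overflow = V₀(β_liq − 3α_cont)ΔT
β − 3α = 1.10×10⁻³ − 3.57×10⁻⁵ = 1.0643×10⁻³ /K; ΔT = 45.33 K
ΔV = 2240 × 1.0643×10⁻³ × 45.33 = 108 mL

108 mL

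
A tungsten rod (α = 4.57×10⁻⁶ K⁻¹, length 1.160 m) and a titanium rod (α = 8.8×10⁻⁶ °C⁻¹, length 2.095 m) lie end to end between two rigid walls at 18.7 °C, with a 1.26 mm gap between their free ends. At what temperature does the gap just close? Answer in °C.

Gap closes when ΔL₁ + ΔL₂ = 1.26 mm = 1.26×10⁻³ m
(α₁L₁ + α₂L₂)ΔT = g
α₁L₁ + α₂L₂ = 4.57×10⁻⁶×1.160 + 8.8×10⁻⁶×2.095 = 2.37372×10⁻⁵ m/K
ΔT = 1.26×10⁻³ / 2.37372×10⁻⁵ = 53.081 K
T = 18.7 + 53.081 = 71.781 °C

T = 71.8 °C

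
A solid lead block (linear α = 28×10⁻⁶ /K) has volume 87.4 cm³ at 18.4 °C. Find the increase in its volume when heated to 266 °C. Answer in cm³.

Isotropic solid: β ≈ 3α = 8.4×10⁻⁵ /K; ΔT = 247.6 K
ΔV = 3αV₀ΔT = 3(28×10⁻⁶)(87.4)(247.6) = 1.82 cm³

ΔV = 1.82 cm³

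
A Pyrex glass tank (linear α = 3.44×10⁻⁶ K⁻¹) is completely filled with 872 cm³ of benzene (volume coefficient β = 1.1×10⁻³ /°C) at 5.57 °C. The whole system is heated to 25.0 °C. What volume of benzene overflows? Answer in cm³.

18.5 cm³

The tank also expands: β_container ≈ 3α = 1.032×10⁻⁵ /K
Net overflow = V₀(β_liq − 3α_cont)ΔT
β − 3α = 1.10×10⁻³ − 1.032×10⁻⁵ = 1.08968×10⁻³ /K; ΔT = 19.43 K
ΔV = 872 × 1.08968×10⁻³ × 19.43 = 18.5 cm³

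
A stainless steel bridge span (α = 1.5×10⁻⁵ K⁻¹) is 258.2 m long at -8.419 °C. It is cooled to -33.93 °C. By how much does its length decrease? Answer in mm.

|ΔT| = |-33.93 − (-8.419)| = 25.511 K
ΔL = αL₀ΔT = (1.5×10⁻⁵)(258.2)(25.511) = 9.88×10⁻² m

ΔL = 98.8 mm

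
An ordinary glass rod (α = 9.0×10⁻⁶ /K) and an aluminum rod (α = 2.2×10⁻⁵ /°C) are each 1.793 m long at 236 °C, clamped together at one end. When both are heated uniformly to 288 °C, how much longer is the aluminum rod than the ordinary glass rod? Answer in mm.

1.21 mm

ΔT = 52 K
ordinary glass: ΔL = 9.0×10⁻⁶ × 1.793 m × 52 = 8.3912×10⁻⁴ m = 0.83912 mm
aluminum: ΔL = 2.2×10⁻⁵ × 1.793 m × 52 = 2.0512×10⁻³ m = 2.0512 mm
difference = 2.0512 − 0.83912 = 1.21208 mm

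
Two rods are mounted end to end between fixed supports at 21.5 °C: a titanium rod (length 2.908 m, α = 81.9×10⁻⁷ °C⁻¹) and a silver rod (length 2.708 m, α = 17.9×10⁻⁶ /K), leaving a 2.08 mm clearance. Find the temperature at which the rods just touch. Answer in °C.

Gap closes when ΔL₁ + ΔL₂ = 2.08 mm = 2.08×10⁻³ m
(α₁L₁ + α₂L₂)ΔT = g
α₁L₁ + α₂L₂ = 81.9×10⁻⁷×2.908 + 17.9×10⁻⁶×2.708 = 7.228972×10⁻⁵ m/K
ΔT = 2.08×10⁻³ / 7.228972×10⁻⁵ = 28.773 K
T = 21.5 + 28.773 = 50.273 °C

T = 50.3 °C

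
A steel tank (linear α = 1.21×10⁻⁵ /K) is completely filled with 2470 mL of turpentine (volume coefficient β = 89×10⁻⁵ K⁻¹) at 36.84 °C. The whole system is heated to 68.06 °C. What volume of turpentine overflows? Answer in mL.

65.8 mL

The tank also expands: β_container ≈ 3α = 3.63×10⁻⁵ /K
Net overflow = V₀(β_liq − 3α_cont)ΔT
β − 3α = 8.90×10⁻⁴ − 3.63×10⁻⁵ = 8.537×10⁻⁴ /K; ΔT = 31.22 K
ΔV = 2470 × 8.537×10⁻⁴ × 31.22 = 65.8 mL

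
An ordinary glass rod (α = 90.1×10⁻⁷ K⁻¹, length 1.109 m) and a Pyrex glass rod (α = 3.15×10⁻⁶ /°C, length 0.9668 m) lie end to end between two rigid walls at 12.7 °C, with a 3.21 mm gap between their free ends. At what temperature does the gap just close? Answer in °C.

T = 259 °C

α₁L₁ = 9.99209×10⁻⁶ m/K, α₂L₂ = 3.04542×10⁻⁶ m/K → total 1.303751×10⁻⁵ m/K
ΔT = g/(α₁L₁+α₂L₂) = 3.21×10⁻³ / 1.303751×10⁻⁵ = 246.21 K
T = 12.7 + 246.21 = 258.91 °C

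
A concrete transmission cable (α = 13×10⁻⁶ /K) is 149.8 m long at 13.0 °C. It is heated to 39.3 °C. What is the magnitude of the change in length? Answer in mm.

ΔL = 51.2 mm

|ΔT| = |39.3 − 13.0| = 26.3 K
ΔL = αL₀ΔT = (13×10⁻⁶)(149.8)(26.3) = 5.12×10⁻² m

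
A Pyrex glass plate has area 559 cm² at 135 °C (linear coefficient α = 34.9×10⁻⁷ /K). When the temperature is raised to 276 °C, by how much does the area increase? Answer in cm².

Area coefficient ≈ 2α; |ΔT| = 141 K
ΔA = 2αA₀ΔT = 2(34.9×10⁻⁷)(559)(141) = 0.550 cm²

ΔA = 0.550 cm²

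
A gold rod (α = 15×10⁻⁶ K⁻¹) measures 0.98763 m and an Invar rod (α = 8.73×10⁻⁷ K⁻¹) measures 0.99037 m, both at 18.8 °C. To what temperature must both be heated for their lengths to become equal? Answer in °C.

L₁(1 + α₁ΔT) = L₂(1 + α₂ΔT) ⇒ ΔT = (L₂ − L₁)/(α₁L₁ − α₂L₂)
L₂ − L₁ = 0.99037 − 0.98763 = 2.74×10⁻³ m
α₁L₁ − α₂L₂ = 15×10⁻⁶×0.98763 − 8.73×10⁻⁷×0.99037 = 1.394985699×10⁻⁵ m/K
ΔT = 2.74×10⁻³ / 1.394985699×10⁻⁵ = 196.418 K
T = 18.8 + 196.418 = 215.218 °C

T = 215.2 °C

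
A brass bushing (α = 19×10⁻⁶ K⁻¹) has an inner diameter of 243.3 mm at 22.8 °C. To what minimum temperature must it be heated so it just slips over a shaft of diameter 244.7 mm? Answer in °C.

T = 326 °C

Required Δd = 244.7 − 243.3 = 1.4 mm
Δd = αd₀ΔT ⇒ ΔT = Δd/(αd₀) = 1.4 / (19×10⁻⁶ × 243.3) = 302.85 K
T_min = 22.8 + 302.85 = 325.65 °C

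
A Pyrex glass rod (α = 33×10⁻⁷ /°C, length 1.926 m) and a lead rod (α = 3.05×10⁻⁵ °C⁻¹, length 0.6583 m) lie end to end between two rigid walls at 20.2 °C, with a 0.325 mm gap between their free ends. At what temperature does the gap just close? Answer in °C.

Gap closes when ΔL₁ + ΔL₂ = 0.325 mm = 3.25×10⁻⁴ m
(α₁L₁ + α₂L₂)ΔT = g
α₁L₁ + α₂L₂ = 33×10⁻⁷×1.926 + 3.05×10⁻⁵×0.6583 = 2.643395×10⁻⁵ m/K
ΔT = 3.25×10⁻⁴ / 2.643395×10⁻⁵ = 12.295 K
T = 20.2 + 12.295 = 32.495 °C

T = 32.5 °C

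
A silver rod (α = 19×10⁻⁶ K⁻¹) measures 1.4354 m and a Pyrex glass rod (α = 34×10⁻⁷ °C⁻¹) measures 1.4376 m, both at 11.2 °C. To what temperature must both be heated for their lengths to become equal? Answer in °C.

Equal length when α₁L₁ΔT − α₂L₂ΔT = L₂ − L₁ = 2.20×10⁻³ m
α₁L₁ = 2.72726×10⁻⁵, α₂L₂ = 4.88784×10⁻⁶ → Δ(αL) = 2.238476×10⁻⁵ m/K
ΔT = 2.20×10⁻³ / 2.238476×10⁻⁵ = 98.281 K, so T = 11.2 + 98.281 = 109.481 °C

T = 109.5 °C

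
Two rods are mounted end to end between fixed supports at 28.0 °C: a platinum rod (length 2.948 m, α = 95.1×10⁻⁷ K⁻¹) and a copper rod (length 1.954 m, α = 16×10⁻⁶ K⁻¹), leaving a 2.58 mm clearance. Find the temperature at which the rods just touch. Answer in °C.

T = 71.5 °C

Gap closes when ΔL₁ + ΔL₂ = 2.58 mm = 2.58×10⁻³ m
(α₁L₁ + α₂L₂)ΔT = g
α₁L₁ + α₂L₂ = 95.1×10⁻⁷×2.948 + 16×10⁻⁶×1.954 = 5.929948×10⁻⁵ m/K
ΔT = 2.58×10⁻³ / 5.929948×10⁻⁵ = 43.508 K
T = 28.0 + 43.508 = 71.508 °C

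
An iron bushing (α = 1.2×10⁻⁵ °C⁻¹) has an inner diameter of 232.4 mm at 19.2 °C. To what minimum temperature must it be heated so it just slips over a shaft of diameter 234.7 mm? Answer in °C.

T = 844 °C

Required Δd = 234.7 − 232.4 = 2.3 mm
Δd = αd₀ΔT ⇒ ΔT = Δd/(αd₀) = 2.3 / (1.2×10⁻⁵ × 232.4) = 824.73 K
T_min = 19.2 + 824.73 = 843.93 °C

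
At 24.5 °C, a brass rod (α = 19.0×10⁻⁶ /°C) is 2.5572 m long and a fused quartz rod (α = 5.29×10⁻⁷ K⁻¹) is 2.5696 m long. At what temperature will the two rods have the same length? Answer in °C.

Equal length when α₁L₁ΔT − α₂L₂ΔT = L₂ − L₁ = 1.24×10⁻² m
α₁L₁ = 4.85868×10⁻⁵, α₂L₂ = 1.3593184×10⁻⁶ → Δ(αL) = 4.72274816×10⁻⁵ m/K
ΔT = 1.24×10⁻² / 4.72274816×10⁻⁵ = 262.559 K, so T = 24.5 + 262.559 = 287.059 °C

T = 287.1 °C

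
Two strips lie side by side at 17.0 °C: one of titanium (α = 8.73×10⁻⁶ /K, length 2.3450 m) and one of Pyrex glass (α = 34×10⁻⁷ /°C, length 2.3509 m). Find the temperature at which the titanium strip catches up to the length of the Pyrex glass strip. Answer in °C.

Equal length when α₁L₁ΔT − α₂L₂ΔT = L₂ − L₁ = 5.90×10⁻³ m
α₁L₁ = 2.047185×10⁻⁵, α₂L₂ = 7.99306×10⁻⁶ → Δ(αL) = 1.247879×10⁻⁵ m/K
ΔT = 5.90×10⁻³ / 1.247879×10⁻⁵ = 472.802 K, so T = 17.0 + 472.802 = 489.802 °C

T = 489.8 °C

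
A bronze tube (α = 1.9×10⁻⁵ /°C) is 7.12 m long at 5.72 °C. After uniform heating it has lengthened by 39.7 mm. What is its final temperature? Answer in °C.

ΔL = αL₀ΔT ⇒ ΔT = ΔL / (αL₀)
ΔT = 39.7×10⁻³ m / (1.9×10⁻⁵ × 7.12 m) = 293.47 K
T = 5.72 + 293.47 = 299.19 °C

T = 299 °C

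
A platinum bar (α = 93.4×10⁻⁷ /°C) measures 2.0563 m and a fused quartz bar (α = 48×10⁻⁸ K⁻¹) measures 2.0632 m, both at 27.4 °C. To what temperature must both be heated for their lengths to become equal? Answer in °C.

T = 406.2 °C

Equal length when α₁L₁ΔT − α₂L₂ΔT = L₂ − L₁ = 6.90×10⁻³ m
α₁L₁ = 1.9205842×10⁻⁵, α₂L₂ = 9.90336×10⁻⁷ → Δ(αL) = 1.8215506×10⁻⁵ m/K
ΔT = 6.90×10⁻³ / 1.8215506×10⁻⁵ = 378.798 K, so T = 27.4 + 378.798 = 406.198 °C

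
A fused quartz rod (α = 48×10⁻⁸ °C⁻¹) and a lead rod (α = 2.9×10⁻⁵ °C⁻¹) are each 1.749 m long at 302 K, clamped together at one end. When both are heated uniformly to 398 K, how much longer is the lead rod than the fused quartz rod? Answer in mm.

ΔT = 96 K
fused quartz: ΔL = 48×10⁻⁸ × 1.749 m × 96 = 8.0594×10⁻⁵ m = 0.080594 mm
lead: ΔL = 2.9×10⁻⁵ × 1.749 m × 96 = 4.8692×10⁻³ m = 4.8692 mm
difference = 4.8692 − 0.080594 = 4.788606 mm

4.79 mm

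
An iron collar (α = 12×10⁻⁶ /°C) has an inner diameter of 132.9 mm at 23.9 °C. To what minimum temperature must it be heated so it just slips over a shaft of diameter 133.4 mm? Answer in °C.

T = 337 °C

Required Δd = 133.4 − 132.9 = 0.5 mm
Δd = αd₀ΔT ⇒ ΔT = Δd/(αd₀) = 0.5 / (12×10⁻⁶ × 132.9) = 313.52 K
T_min = 23.9 + 313.52 = 337.42 °C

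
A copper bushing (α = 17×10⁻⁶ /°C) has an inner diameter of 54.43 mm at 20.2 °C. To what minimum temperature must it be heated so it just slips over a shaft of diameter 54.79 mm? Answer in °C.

Required Δd = 54.79 − 54.43 = 0.36 mm
Δd = αd₀ΔT ⇒ ΔT = Δd/(αd₀) = 0.36 / (17×10⁻⁶ × 54.43) = 389.06 K
T_min = 20.2 + 389.06 = 409.26 °C

T = 409 °C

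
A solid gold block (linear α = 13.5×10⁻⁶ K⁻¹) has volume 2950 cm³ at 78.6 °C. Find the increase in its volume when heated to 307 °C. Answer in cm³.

ΔV = 27.3 cm³

Isotropic solid: β ≈ 3α = 4.0×10⁻⁵ /K; ΔT = 228.4 K
ΔV = 3αV₀ΔT = 3(13.5×10⁻⁶)(2950)(228.4) = 27.3 cm³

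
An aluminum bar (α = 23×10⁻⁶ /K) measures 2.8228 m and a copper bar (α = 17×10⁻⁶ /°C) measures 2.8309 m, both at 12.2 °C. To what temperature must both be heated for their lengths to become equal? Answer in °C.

L₁(1 + α₁ΔT) = L₂(1 + α₂ΔT) ⇒ ΔT = (L₂ − L₁)/(α₁L₁ − α₂L₂)
L₂ − L₁ = 2.8309 − 2.8228 = 8.10×10⁻³ m
α₁L₁ − α₂L₂ = 23×10⁻⁶×2.8228 − 17×10⁻⁶×2.8309 = 1.67991×10⁻⁵ m/K
ΔT = 8.10×10⁻³ / 1.67991×10⁻⁵ = 482.169 K
T = 12.2 + 482.169 = 494.369 °C

T = 494.4 °C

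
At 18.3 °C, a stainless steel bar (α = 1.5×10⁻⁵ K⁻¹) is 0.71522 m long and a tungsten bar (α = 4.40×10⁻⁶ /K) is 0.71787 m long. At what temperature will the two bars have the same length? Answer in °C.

L₁(1 + α₁ΔT) = L₂(1 + α₂ΔT) ⇒ ΔT = (L₂ − L₁)/(α₁L₁ − α₂L₂)
L₂ − L₁ = 0.71787 − 0.71522 = 2.65×10⁻³ m
α₁L₁ − α₂L₂ = 1.5×10⁻⁵×0.71522 − 4.40×10⁻⁶×0.71787 = 7.569672×10⁻⁶ m/K
ΔT = 2.65×10⁻³ / 7.569672×10⁻⁶ = 350.081 K
T = 18.3 + 350.081 = 368.381 °C

T = 368.4 °C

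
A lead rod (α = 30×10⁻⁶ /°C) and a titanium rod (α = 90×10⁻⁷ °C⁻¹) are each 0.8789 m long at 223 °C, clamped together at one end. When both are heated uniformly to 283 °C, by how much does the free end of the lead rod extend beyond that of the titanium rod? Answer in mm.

ΔT = 60 K
lead: ΔL = 30×10⁻⁶ × 0.8789 m × 60 = 1.5820×10⁻³ m = 1.5820 mm
titanium: ΔL = 90×10⁻⁷ × 0.8789 m × 60 = 4.7461×10⁻⁴ m = 0.47461 mm
difference = 1.5820 − 0.47461 = 1.10739 mm

1.11 mm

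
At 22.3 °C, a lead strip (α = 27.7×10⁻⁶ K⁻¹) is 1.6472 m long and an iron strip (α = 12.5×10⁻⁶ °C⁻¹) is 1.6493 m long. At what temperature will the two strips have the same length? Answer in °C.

L₁(1 + α₁ΔT) = L₂(1 + α₂ΔT) ⇒ ΔT = (L₂ − L₁)/(α₁L₁ − α₂L₂)
L₂ − L₁ = 1.6493 − 1.6472 = 2.10×10⁻³ m
α₁L₁ − α₂L₂ = 27.7×10⁻⁶×1.6472 − 12.5×10⁻⁶×1.6493 = 2.501119×10⁻⁵ m/K
ΔT = 2.10×10⁻³ / 2.501119×10⁻⁵ = 83.962 K
T = 22.3 + 83.962 = 106.262 °C

T = 106.3 °C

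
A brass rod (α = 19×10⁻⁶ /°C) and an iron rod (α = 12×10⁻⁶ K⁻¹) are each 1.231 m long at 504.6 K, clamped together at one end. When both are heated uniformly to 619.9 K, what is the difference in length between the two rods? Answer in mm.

0.994 mm

ΔT = 115.3 K
brass: ΔL = 19×10⁻⁶ × 1.231 m × 115.3 = 2.6968×10⁻³ m = 2.6968 mm
iron: ΔL = 12×10⁻⁶ × 1.231 m × 115.3 = 1.7032×10⁻³ m = 1.7032 mm
difference = 2.6968 − 1.7032 = 0.9936 mm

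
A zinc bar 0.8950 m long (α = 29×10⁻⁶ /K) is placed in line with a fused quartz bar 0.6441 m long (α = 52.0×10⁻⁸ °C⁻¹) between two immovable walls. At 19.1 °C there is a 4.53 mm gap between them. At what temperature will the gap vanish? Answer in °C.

T = 191 °C

Gap closes when ΔL₁ + ΔL₂ = 4.53 mm = 4.53×10⁻³ m
(α₁L₁ + α₂L₂)ΔT = g
α₁L₁ + α₂L₂ = 29×10⁻⁶×0.8950 + 52.0×10⁻⁸×0.6441 = 2.6289932×10⁻⁵ m/K
ΔT = 4.53×10⁻³ / 2.6289932×10⁻⁵ = 172.31 K
T = 19.1 + 172.31 = 191.41 °C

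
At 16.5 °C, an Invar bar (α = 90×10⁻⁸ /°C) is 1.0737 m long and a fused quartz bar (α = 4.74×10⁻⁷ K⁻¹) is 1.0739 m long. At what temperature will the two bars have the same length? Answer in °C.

Equal length when α₁L₁ΔT − α₂L₂ΔT = L₂ − L₁ = 2.00×10⁻⁴ m
α₁L₁ = 9.6633×10⁻⁷, α₂L₂ = 5.090286×10⁻⁷ → Δ(αL) = 4.573014×10⁻⁷ m/K
ΔT = 2.00×10⁻⁴ / 4.573014×10⁻⁷ = 437.348 K, so T = 16.5 + 437.348 = 453.848 °C

T = 453.8 °C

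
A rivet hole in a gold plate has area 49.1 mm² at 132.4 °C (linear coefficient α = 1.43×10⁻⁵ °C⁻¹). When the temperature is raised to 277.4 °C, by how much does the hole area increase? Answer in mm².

Area coefficient ≈ 2α; |ΔT| = 145.0 K
ΔA = 2αA₀ΔT = 2(1.43×10⁻⁵)(49.1)(145.0) = 0.204 mm²

ΔA = 0.204 mm²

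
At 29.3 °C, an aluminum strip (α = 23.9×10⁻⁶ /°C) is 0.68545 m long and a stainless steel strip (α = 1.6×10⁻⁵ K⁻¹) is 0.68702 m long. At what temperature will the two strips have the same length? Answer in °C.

L₁(1 + α₁ΔT) = L₂(1 + α₂ΔT) ⇒ ΔT = (L₂ − L₁)/(α₁L₁ − α₂L₂)
L₂ − L₁ = 0.68702 − 0.68545 = 1.57×10⁻³ m
α₁L₁ − α₂L₂ = 23.9×10⁻⁶×0.68545 − 1.6×10⁻⁵×0.68702 = 5.389935×10⁻⁶ m/K
ΔT = 1.57×10⁻³ / 5.389935×10⁻⁶ = 291.284 K
T = 29.3 + 291.284 = 320.584 °C

T = 320.6 °C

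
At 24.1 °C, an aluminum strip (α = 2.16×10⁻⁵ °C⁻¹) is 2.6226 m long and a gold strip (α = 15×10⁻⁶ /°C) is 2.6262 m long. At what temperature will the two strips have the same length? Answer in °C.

L₁(1 + α₁ΔT) = L₂(1 + α₂ΔT) ⇒ ΔT = (L₂ − L₁)/(α₁L₁ − α₂L₂)
L₂ − L₁ = 2.6262 − 2.6226 = 3.60×10⁻³ m
α₁L₁ − α₂L₂ = 2.16×10⁻⁵×2.6226 − 15×10⁻⁶×2.6262 = 1.725516×10⁻⁵ m/K
ΔT = 3.60×10⁻³ / 1.725516×10⁻⁵ = 208.633 K
T = 24.1 + 208.633 = 232.733 °C

T = 232.7 °C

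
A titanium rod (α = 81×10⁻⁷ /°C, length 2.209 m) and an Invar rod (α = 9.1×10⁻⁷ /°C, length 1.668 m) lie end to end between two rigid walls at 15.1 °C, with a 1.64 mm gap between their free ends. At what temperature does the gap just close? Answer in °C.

Gap closes when ΔL₁ + ΔL₂ = 1.64 mm = 1.64×10⁻³ m
(α₁L₁ + α₂L₂)ΔT = g
α₁L₁ + α₂L₂ = 81×10⁻⁷×2.209 + 9.1×10⁻⁷×1.668 = 1.941078×10⁻⁵ m/K
ΔT = 1.64×10⁻³ / 1.941078×10⁻⁵ = 84.489 K
T = 15.1 + 84.489 = 99.589 °C

T = 99.6 °C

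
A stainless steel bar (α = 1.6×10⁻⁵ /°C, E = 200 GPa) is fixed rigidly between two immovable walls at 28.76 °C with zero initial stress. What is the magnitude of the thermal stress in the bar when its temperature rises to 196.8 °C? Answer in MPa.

Fully constrained: the free strain ε = αΔT is blocked, so σ = Eε = EαΔT.
|ΔT| = 168.04 K
σ = 200×10⁹ × 1.6×10⁻⁵ × 168.04 = 5.38×10⁸ Pa

σ = 538 MPa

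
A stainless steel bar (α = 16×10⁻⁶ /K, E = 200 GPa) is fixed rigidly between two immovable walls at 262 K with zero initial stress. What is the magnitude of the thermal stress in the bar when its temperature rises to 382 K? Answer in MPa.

Fully constrained: the free strain ε = αΔT is blocked, so σ = Eε = EαΔT.
|ΔT| = 120 K
σ = 200×10⁹ × 16×10⁻⁶ × 120 = 3.84×10⁸ Pa

σ = 384 MPa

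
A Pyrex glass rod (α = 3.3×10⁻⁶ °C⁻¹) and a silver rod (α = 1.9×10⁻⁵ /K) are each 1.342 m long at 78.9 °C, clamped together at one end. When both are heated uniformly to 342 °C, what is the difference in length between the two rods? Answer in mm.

5.54 mm

ΔT = 263.1 K
Pyrex glass: ΔL = 3.3×10⁻⁶ × 1.342 m × 263.1 = 1.1652×10⁻³ m = 1.1652 mm
silver: ΔL = 1.9×10⁻⁵ × 1.342 m × 263.1 = 6.7085×10⁻³ m = 6.7085 mm
difference = 6.7085 − 1.1652 = 5.5433 mm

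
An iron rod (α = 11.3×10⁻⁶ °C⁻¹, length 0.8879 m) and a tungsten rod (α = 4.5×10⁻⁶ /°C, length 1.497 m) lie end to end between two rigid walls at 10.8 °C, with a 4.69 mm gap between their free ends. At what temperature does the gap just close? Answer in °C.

Gap closes when ΔL₁ + ΔL₂ = 4.69 mm = 4.69×10⁻³ m
(α₁L₁ + α₂L₂)ΔT = g
α₁L₁ + α₂L₂ = 11.3×10⁻⁶×0.8879 + 4.5×10⁻⁶×1.497 = 1.676977×10⁻⁵ m/K
ΔT = 4.69×10⁻³ / 1.676977×10⁻⁵ = 279.67 K
T = 10.8 + 279.67 = 290.47 °C

T = 290 °C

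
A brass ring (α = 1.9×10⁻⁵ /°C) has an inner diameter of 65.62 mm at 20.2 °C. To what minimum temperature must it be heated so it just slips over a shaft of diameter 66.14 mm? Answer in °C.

Required Δd = 66.14 − 65.62 = 0.52 mm
Δd = αd₀ΔT ⇒ ΔT = Δd/(αd₀) = 0.52 / (1.9×10⁻⁵ × 65.62) = 417.07 K
T_min = 20.2 + 417.07 = 437.27 °C

T = 437 °C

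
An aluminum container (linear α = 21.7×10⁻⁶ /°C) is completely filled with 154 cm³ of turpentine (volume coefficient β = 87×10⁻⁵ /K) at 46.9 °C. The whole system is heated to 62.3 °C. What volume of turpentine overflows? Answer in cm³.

The container also expands: β_container ≈ 3α = 6.51×10⁻⁵ /K
Net overflow = V₀(β_liq − 3α_cont)ΔT
β − 3α = 8.70×10⁻⁴ − 6.51×10⁻⁵ = 8.049×10⁻⁴ /K; ΔT = 15.4 K
ΔV = 154 × 8.049×10⁻⁴ × 15.4 = 1.91 cm³

1.91 cm³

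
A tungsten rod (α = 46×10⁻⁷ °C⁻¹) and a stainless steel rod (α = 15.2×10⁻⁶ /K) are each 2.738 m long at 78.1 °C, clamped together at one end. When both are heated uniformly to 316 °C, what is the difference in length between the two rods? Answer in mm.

ΔT = 237.9 K
tungsten: ΔL = 46×10⁻⁷ × 2.738 m × 237.9 = 2.9963×10⁻³ m = 2.9963 mm
stainless steel: ΔL = 15.2×10⁻⁶ × 2.738 m × 237.9 = 9.9008×10⁻³ m = 9.9008 mm
difference = 9.9008 − 2.9963 = 6.9045 mm

6.90 mm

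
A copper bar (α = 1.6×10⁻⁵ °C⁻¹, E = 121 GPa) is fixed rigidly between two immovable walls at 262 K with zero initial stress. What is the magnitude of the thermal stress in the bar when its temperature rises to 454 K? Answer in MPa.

σ = 372 MPa

Fully constrained: the free strain ε = αΔT is blocked, so σ = Eε = EαΔT.
|ΔT| = 192 K
σ = 121×10⁹ × 1.6×10⁻⁵ × 192 = 3.72×10⁸ Pa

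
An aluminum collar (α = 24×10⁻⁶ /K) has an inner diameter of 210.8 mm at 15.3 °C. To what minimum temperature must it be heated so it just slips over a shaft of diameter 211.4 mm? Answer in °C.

Required Δd = 211.4 − 210.8 = 0.6 mm
Δd = αd₀ΔT ⇒ ΔT = Δd/(αd₀) = 0.6 / (24×10⁻⁶ × 210.8) = 118.60 K
T_min = 15.3 + 118.60 = 133.90 °C

T = 134 °C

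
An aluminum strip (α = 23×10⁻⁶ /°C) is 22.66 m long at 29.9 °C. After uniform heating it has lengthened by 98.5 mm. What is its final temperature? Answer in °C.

ΔL = αL₀ΔT ⇒ ΔT = ΔL / (αL₀)
ΔT = 98.5×10⁻³ m / (23×10⁻⁶ × 22.66 m) = 188.99 K
T = 29.9 + 188.99 = 218.89 °C

T = 219 °C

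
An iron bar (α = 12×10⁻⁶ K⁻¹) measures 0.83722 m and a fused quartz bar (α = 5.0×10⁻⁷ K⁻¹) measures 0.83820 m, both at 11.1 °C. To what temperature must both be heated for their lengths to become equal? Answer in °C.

T = 112.9 °C

Equal length when α₁L₁ΔT − α₂L₂ΔT = L₂ − L₁ = 9.80×10⁻⁴ m
α₁L₁ = 1.004664×10⁻⁵, α₂L₂ = 4.191×10⁻⁷ → Δ(αL) = 9.62754×10⁻⁶ m/K
ΔT = 9.80×10⁻⁴ / 9.62754×10⁻⁶ = 101.791 K, so T = 11.1 + 101.791 = 112.891 °C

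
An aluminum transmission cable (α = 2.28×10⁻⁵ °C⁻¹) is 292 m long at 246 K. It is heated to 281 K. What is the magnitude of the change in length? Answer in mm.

|ΔT| = |281 − 246| = 35 K
ΔL = αL₀ΔT = (2.28×10⁻⁵)(292)(35) = 2.33×10⁻¹ m

ΔL = 233 mm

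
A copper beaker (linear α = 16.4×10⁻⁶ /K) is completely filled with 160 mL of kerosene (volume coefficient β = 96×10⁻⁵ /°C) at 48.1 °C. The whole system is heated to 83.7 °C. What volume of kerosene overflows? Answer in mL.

The beaker also expands: β_container ≈ 3α = 4.92×10⁻⁵ /K
Net overflow = V₀(β_liq − 3α_cont)ΔT
β − 3α = 9.60×10⁻⁴ − 4.92×10⁻⁵ = 9.108×10⁻⁴ /K; ΔT = 35.6 K
ΔV = 160 × 9.108×10⁻⁴ × 35.6 = 5.19 mL

5.19 mL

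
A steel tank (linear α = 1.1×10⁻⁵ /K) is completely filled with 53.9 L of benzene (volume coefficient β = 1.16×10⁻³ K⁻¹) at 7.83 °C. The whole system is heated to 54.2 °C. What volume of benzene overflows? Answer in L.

The tank also expands: β_container ≈ 3α = 3.3×10⁻⁵ /K
Net overflow = V₀(β_liq − 3α_cont)ΔT
β − 3α = 1.16×10⁻³ − 3.3×10⁻⁵ = 1.127×10⁻³ /K; ΔT = 46.37 K
ΔV = 53.9 × 1.127×10⁻³ × 46.37 = 2.82 L

2.82 L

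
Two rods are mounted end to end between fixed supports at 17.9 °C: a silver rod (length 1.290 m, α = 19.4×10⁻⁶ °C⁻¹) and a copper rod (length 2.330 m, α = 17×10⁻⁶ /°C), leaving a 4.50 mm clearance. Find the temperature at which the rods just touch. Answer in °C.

T = 87.5 °C

α₁L₁ = 2.5026×10⁻⁵ m/K, α₂L₂ = 3.961×10⁻⁵ m/K → total 6.4636×10⁻⁵ m/K
ΔT = g/(α₁L₁+α₂L₂) = 4.50×10⁻³ / 6.4636×10⁻⁵ = 69.621 K
T = 17.9 + 69.621 = 87.521 °C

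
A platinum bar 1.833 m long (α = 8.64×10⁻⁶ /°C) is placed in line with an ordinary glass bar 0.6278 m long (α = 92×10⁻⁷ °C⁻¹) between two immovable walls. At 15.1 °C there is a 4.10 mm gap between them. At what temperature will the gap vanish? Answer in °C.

Gap closes when ΔL₁ + ΔL₂ = 4.10 mm = 4.10×10⁻³ m
(α₁L₁ + α₂L₂)ΔT = g
α₁L₁ + α₂L₂ = 8.64×10⁻⁶×1.833 + 92×10⁻⁷×0.6278 = 2.161288×10⁻⁵ m/K
ΔT = 4.10×10⁻³ / 2.161288×10⁻⁵ = 189.70 K
T = 15.1 + 189.70 = 204.80 °C

T = 205 °C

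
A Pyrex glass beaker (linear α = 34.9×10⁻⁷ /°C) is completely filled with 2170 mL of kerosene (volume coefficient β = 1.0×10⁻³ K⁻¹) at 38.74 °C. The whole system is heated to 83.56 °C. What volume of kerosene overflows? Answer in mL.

The beaker also expands: β_container ≈ 3α = 1.047×10⁻⁵ /K
Net overflow = V₀(β_liq − 3α_cont)ΔT
β − 3α = 1.00×10⁻³ − 1.047×10⁻⁵ = 9.8953×10⁻⁴ /K; ΔT = 44.82 K
ΔV = 2170 × 9.8953×10⁻⁴ × 44.82 = 96.2 mL

96.2 mL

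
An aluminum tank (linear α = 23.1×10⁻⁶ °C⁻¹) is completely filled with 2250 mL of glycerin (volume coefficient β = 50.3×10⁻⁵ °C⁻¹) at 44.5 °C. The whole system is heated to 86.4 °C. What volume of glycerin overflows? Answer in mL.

The tank also expands: β_container ≈ 3α = 6.93×10⁻⁵ /K
Net overflow = V₀(β_liq − 3α_cont)ΔT
β − 3α = 5.03×10⁻⁴ − 6.93×10⁻⁵ = 4.337×10⁻⁴ /K; ΔT = 41.9 K
ΔV = 2250 × 4.337×10⁻⁴ × 41.9 = 40.9 mL

40.9 mL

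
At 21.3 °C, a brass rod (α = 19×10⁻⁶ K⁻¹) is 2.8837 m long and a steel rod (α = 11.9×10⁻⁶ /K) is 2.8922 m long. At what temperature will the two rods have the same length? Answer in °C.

T = 438.5 °C

Equal length when α₁L₁ΔT − α₂L₂ΔT = L₂ − L₁ = 8.50×10⁻³ m
α₁L₁ = 5.47903×10⁻⁵, α₂L₂ = 3.441718×10⁻⁵ → Δ(αL) = 2.037312×10⁻⁵ m/K
ΔT = 8.50×10⁻³ / 2.037312×10⁻⁵ = 417.216 K, so T = 21.3 + 417.216 = 438.516 °C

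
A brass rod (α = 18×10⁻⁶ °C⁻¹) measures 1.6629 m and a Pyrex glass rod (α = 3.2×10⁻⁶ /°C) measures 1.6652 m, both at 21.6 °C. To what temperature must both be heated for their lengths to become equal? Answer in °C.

L₁(1 + α₁ΔT) = L₂(1 + α₂ΔT) ⇒ ΔT = (L₂ − L₁)/(α₁L₁ − α₂L₂)
L₂ − L₁ = 1.6652 − 1.6629 = 2.30×10⁻³ m
α₁L₁ − α₂L₂ = 18×10⁻⁶×1.6629 − 3.2×10⁻⁶×1.6652 = 2.460356×10⁻⁵ m/K
ΔT = 2.30×10⁻³ / 2.460356×10⁻⁵ = 93.482 K
T = 21.6 + 93.482 = 115.082 °C

T = 115.1 °C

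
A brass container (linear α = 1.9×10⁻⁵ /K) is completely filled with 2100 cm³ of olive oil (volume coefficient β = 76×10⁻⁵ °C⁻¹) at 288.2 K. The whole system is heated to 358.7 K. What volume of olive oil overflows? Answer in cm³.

104 cm³

The container also expands: β_container ≈ 3α = 5.7×10⁻⁵ /K
Net overflow = V₀(β_liq − 3α_cont)ΔT
β − 3α = 7.60×10⁻⁴ − 5.7×10⁻⁵ = 7.03×10⁻⁴ /K; ΔT = 70.5 K
ΔV = 2100 × 7.03×10⁻⁴ × 70.5 = 104 cm³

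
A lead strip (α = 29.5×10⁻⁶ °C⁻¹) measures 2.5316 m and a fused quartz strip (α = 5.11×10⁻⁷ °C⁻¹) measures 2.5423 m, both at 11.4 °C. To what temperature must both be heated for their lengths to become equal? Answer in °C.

Equal length when α₁L₁ΔT − α₂L₂ΔT = L₂ − L₁ = 1.07×10⁻² m
α₁L₁ = 7.46822×10⁻⁵, α₂L₂ = 1.2991153×10⁻⁶ → Δ(αL) = 7.33830847×10⁻⁵ m/K
ΔT = 1.07×10⁻² / 7.33830847×10⁻⁵ = 145.810 K, so T = 11.4 + 145.810 = 157.210 °C

T = 157.2 °C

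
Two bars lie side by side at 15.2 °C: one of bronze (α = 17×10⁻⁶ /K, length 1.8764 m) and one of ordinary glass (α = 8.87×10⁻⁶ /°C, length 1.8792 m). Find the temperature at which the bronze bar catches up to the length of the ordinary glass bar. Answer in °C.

T = 199.0 °C

L₁(1 + α₁ΔT) = L₂(1 + α₂ΔT) ⇒ ΔT = (L₂ − L₁)/(α₁L₁ − α₂L₂)
L₂ − L₁ = 1.8792 − 1.8764 = 2.80×10⁻³ m
α₁L₁ − α₂L₂ = 17×10⁻⁶×1.8764 − 8.87×10⁻⁶×1.8792 = 1.5230296×10⁻⁵ m/K
ΔT = 2.80×10⁻³ / 1.5230296×10⁻⁵ = 183.844 K
T = 15.2 + 183.844 = 199.044 °C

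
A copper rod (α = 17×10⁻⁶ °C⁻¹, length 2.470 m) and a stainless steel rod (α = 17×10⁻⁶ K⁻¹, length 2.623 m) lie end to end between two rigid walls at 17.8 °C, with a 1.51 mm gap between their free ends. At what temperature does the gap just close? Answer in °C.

Gap closes when ΔL₁ + ΔL₂ = 1.51 mm = 1.51×10⁻³ m
(α₁L₁ + α₂L₂)ΔT = g
α₁L₁ + α₂L₂ = 17×10⁻⁶×2.470 + 17×10⁻⁶×2.623 = 8.6581×10⁻⁵ m/K
ΔT = 1.51×10⁻³ / 8.6581×10⁻⁵ = 17.440 K
T = 17.8 + 17.440 = 35.240 °C

T = 35.2 °C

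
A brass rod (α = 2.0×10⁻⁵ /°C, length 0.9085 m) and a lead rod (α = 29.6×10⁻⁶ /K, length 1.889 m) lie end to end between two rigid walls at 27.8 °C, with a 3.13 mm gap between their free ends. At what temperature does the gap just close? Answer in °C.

T = 70.0 °C

α₁L₁ = 1.817×10⁻⁵ m/K, α₂L₂ = 5.59144×10⁻⁵ m/K → total 7.40844×10⁻⁵ m/K
ΔT = g/(α₁L₁+α₂L₂) = 3.13×10⁻³ / 7.40844×10⁻⁵ = 42.249 K
T = 27.8 + 42.249 = 70.049 °C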